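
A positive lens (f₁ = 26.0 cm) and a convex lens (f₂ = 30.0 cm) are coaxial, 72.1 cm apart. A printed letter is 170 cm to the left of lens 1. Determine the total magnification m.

m = +0.475

Lens 1: 1/d_i1 = 1/(26.0) − 1/(170) = 0.03258, so d_i1 = 30.69 cm; m₁ = −d_i1/d_o1 = -0.1805.
d_o2 = 72.1 − (30.69) = 41.41 cm.
Lens 2: 1/d_i2 = 1/(30.0) − 1/(41.41) = 0.009185, so d_i2 = 108.9 cm; m₂ = −d_i2/d_o2 = -2.629.
m = m₁·m₂ = (-0.1805)(-2.629) = +0.475.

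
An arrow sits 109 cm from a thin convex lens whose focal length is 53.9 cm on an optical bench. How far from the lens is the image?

Thin-lens equation: 1/s_i = 1/f − 1/s_o = 1/(53.90) − 1/(109) = 0.01855 − 0.009174 = 0.009379, so s_i = 107 cm.
The image is real, inverted and reduced, on the far side of the lens.

107 cm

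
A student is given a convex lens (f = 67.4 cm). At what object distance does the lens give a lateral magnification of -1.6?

110 cm

m = −d_i/d_o ⇒ d_i = −m·d_o.
1/f = 1/d_o + 1/d_i = 1/d_o − 1/(m·d_o) = (1 − 1/m)/d_o, so d_o = f(1 − 1/m) = (67.40)(1 − 1/(-1.6)) = 110 cm.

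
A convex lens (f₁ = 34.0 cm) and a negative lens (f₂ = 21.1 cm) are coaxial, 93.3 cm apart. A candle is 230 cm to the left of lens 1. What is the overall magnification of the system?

Lens 1: 1/d_i1 = 1/(34.0) − 1/(230) = 0.02506, so d_i1 = 39.90 cm; m₁ = −d_i1/d_o1 = -0.1735.
d_o2 = 93.3 − (39.90) = 53.40 cm.
f₂ = −21.1 cm (diverging).
Lens 2: 1/d_i2 = 1/(-21.1) − 1/(53.40) = -0.06612, so d_i2 = -15.12 cm; m₂ = −d_i2/d_o2 = +0.2832.
m = m₁·m₂ = (-0.1735)(+0.2832) = -0.0491.

m = -0.0491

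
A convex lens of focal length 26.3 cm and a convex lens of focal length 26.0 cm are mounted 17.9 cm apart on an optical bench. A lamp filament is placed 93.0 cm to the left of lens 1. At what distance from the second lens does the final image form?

Lens 1: 1/d_i1 = 1/f₁ − 1/d_o1 = 1/(26.3) − 1/(93.0) = 0.02727, so d_i1 = 36.67 cm.
The intermediate image is 36.67 cm to the right of lens 1, which lies 18.77 cm to the right of lens 2 — a virtual object — so d_o2 = −18.77 cm.
Lens 2: 1/d_i2 = 1/f₂ − 1/d_o2 = 1/(26.0) − 1/(-18.77) = 0.09174, so d_i2 = 10.9 cm.
The final image is real, 10.9 cm to the right of lens 2 (overall magnification ≈ -0.23).

10.9 cm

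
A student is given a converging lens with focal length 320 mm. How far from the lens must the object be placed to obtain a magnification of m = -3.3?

m = −d_i/d_o ⇒ d_i = −m·d_o.
1/f = 1/d_o + 1/d_i = 1/d_o − 1/(m·d_o) = (1 − 1/m)/d_o, so d_o = f(1 − 1/m) = (320.0)(1 − 1/(-3.3)) = 417 mm.

417 mm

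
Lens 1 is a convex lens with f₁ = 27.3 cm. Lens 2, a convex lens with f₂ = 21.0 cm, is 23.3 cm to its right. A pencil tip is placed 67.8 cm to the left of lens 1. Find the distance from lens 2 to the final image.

10.8 cm

Lens 1: 1/d_i1 = 1/f₁ − 1/d_o1 = 1/(27.3) − 1/(67.8) = 0.02188, so d_i1 = 45.70 cm.
The intermediate image is 45.70 cm to the right of lens 1, which lies 22.40 cm to the right of lens 2 — a virtual object — so d_o2 = −22.40 cm.
Lens 2: 1/d_i2 = 1/f₂ − 1/d_o2 = 1/(21.0) − 1/(-22.40) = 0.09226, so d_i2 = 10.8 cm.
The final image is real, 10.8 cm to the right of lens 2 (overall magnification ≈ -0.33).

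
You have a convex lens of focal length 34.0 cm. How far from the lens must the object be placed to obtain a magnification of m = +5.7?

28.0 cm

m = −d_i/d_o ⇒ d_i = −m·d_o.
1/f = 1/d_o + 1/d_i = 1/d_o − 1/(m·d_o) = (1 − 1/m)/d_o, so d_o = f(1 − 1/m) = (34.00)(1 − 1/(+5.7)) = 28.0 cm.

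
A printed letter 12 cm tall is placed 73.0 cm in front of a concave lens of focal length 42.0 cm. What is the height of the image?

4.38 cm

For a concave lens, f = -42.0 cm.
1/d_i = 1/f − 1/d_o = 1/(-42.00) − 1/(73.0) = -0.03751, so d_i = -26.66 cm.
m = −d_i/d_o = +0.3652.
|h_i| = |m|·h_o = 0.3652 × 12 = 4.38 cm. The image is virtual, upright and reduced, on the same side as the object.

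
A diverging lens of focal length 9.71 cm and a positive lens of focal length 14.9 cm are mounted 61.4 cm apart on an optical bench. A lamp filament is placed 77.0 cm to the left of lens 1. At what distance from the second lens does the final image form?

Lens 1 is diverging, so f₁ = −9.71 cm.
Lens 1: 1/d_i1 = 1/f₁ − 1/d_o1 = 1/(-9.71) − 1/(77.0) = -0.1160, so d_i1 = -8.623 cm.
The intermediate image is 8.623 cm to the left of lens 1 (virtual), which is 61.4 − (-8.623) = 70.02 cm to the left of lens 2, so d_o2 = +70.02 cm.
Lens 2: 1/d_i2 = 1/f₂ − 1/d_o2 = 1/(14.9) − 1/(70.02) = 0.05283, so d_i2 = 18.9 cm.
The final image is real, 18.9 cm to the right of lens 2 (overall magnification ≈ -0.030).

18.9 cm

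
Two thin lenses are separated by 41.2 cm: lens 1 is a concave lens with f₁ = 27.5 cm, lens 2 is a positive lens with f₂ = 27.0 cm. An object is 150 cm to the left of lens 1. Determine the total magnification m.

f₁ = −27.5 cm (diverging).
Lens 1: 1/d_i1 = 1/(-27.5) − 1/(150) = -0.04303, so d_i1 = -23.24 cm; m₁ = −d_i1/d_o1 = +0.1549.
d_o2 = 41.2 − (-23.24) = 64.44 cm.
Lens 2: 1/d_i2 = 1/(27.0) − 1/(64.44) = 0.02152, so d_i2 = 46.47 cm; m₂ = −d_i2/d_o2 = -0.7212.
m = m₁·m₂ = (+0.1549)(-0.7212) = -0.112.

m = -0.112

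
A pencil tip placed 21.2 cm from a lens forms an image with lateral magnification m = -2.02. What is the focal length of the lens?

m = −d_i/d_o ⇒ d_i = −m·d_o = −(-2.02)·(21.2) = 42.82 cm.
1/f = 1/d_o + 1/d_i = 1/(21.2) + 1/(42.82) = 0.07052, so f = 14.2 cm.
Since f is positive, the lens is converging.

f = 14.2 cm (converging)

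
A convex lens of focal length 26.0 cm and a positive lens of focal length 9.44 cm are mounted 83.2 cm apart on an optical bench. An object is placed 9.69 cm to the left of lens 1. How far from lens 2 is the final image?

Lens 1: 1/d_i1 = 1/f₁ − 1/d_o1 = 1/(26.0) − 1/(9.69) = -0.06474, so d_i1 = -15.45 cm.
The intermediate image is 15.45 cm to the left of lens 1 (virtual), which is 83.2 − (-15.45) = 98.65 cm to the left of lens 2, so d_o2 = +98.65 cm.
Lens 2: 1/d_i2 = 1/f₂ − 1/d_o2 = 1/(9.44) − 1/(98.65) = 0.09580, so d_i2 = 10.4 cm.
The final image is real, 10.4 cm to the right of lens 2 (overall magnification ≈ -0.17).

10.4 cm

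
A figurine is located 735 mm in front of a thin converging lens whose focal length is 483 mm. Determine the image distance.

Lens equation: 1/s_i = 1/f − 1/s_o = 1/(483.0) − 1/(735) = 0.002070 − 0.001361 = 0.0007098, so s_i = 1410 mm.
The image is real, inverted and enlarged, on the far side of the lens.

1410 mm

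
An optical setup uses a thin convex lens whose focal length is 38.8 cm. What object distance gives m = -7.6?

m = −d_i/d_o ⇒ d_i = −m·d_o.
1/f = 1/d_o + 1/d_i = 1/d_o − 1/(m·d_o) = (1 − 1/m)/d_o, so d_o = f(1 − 1/m) = (38.80)(1 − 1/(-7.6)) = 43.9 cm.

43.9 cm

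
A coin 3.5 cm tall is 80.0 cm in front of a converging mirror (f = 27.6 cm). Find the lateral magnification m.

1/d_i = 1/f − 1/d_o = 1/(27.60) − 1/(80.0) = 0.02373, so d_i = 42.14 cm.
m = −d_i/d_o = −(42.14)/(80.0) = -0.527.
The image is real, inverted and reduced, in front of the mirror.

m = -0.527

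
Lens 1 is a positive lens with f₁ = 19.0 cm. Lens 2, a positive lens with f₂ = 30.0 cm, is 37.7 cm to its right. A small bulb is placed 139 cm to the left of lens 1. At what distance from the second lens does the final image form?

32.9 cm

Lens 1: 1/d_i1 = 1/f₁ − 1/d_o1 = 1/(19.0) − 1/(139) = 0.04544, so d_i1 = 22.01 cm.
The intermediate image is 22.01 cm to the right of lens 1, which is 37.7 − (22.01) = 15.69 cm to the left of lens 2, so d_o2 = +15.69 cm.
Lens 2: 1/d_i2 = 1/f₂ − 1/d_o2 = 1/(30.0) − 1/(15.69) = -0.03040, so d_i2 = -32.9 cm.
The final image is virtual, 32.9 cm to the left of lens 2 (overall magnification ≈ -0.33).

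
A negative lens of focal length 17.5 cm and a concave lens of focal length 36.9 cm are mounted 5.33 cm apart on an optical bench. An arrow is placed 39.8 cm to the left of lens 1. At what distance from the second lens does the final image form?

11.9 cm

Lens 1 is diverging, so f₁ = −17.5 cm.
Lens 1: 1/d_i1 = 1/f₁ − 1/d_o1 = 1/(-17.5) − 1/(39.8) = -0.08227, so d_i1 = -12.16 cm.
The intermediate image is 12.16 cm to the left of lens 1 (virtual), which is 5.33 − (-12.16) = 17.49 cm to the left of lens 2, so d_o2 = +17.49 cm.
Lens 2 is diverging, so f₂ = −36.9 cm.
Lens 2: 1/d_i2 = 1/f₂ − 1/d_o2 = 1/(-36.9) − 1/(17.49) = -0.08428, so d_i2 = -11.9 cm.
The final image is virtual, 11.9 cm to the left of lens 2 (overall magnification ≈ 0.21).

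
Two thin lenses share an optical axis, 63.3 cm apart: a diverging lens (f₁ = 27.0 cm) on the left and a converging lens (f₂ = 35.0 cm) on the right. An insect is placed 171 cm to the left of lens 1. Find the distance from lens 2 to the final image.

Lens 1 is diverging, so f₁ = −27.0 cm.
Lens 1: 1/d_i1 = 1/f₁ − 1/d_o1 = 1/(-27.0) − 1/(171) = -0.04288, so d_i1 = -23.32 cm.
The intermediate image is 23.32 cm to the left of lens 1 (virtual), which is 63.3 − (-23.32) = 86.62 cm to the left of lens 2, so d_o2 = +86.62 cm.
Lens 2: 1/d_i2 = 1/f₂ − 1/d_o2 = 1/(35.0) − 1/(86.62) = 0.01703, so d_i2 = 58.7 cm.
The final image is real, 58.7 cm to the right of lens 2 (overall magnification ≈ -0.092).

58.7 cm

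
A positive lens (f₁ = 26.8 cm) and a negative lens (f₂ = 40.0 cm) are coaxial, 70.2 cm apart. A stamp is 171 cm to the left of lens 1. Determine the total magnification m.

Lens 1: 1/d_i1 = 1/(26.8) − 1/(171) = 0.03147, so d_i1 = 31.78 cm; m₁ = −d_i1/d_o1 = -0.1858.
d_o2 = 70.2 − (31.78) = 38.42 cm.
f₂ = −40.0 cm (diverging).
Lens 2: 1/d_i2 = 1/(-40.0) − 1/(38.42) = -0.05103, so d_i2 = -19.60 cm; m₂ = −d_i2/d_o2 = +0.5101.
m = m₁·m₂ = (-0.1858)(+0.5101) = -0.0948.

m = -0.0948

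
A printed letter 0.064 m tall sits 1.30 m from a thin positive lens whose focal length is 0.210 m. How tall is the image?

0.0123 m

1/d_i = 1/f − 1/d_o = 1/(0.2100) − 1/(1.30) = 3.993, so d_i = 0.2505 m.
m = −d_i/d_o = -0.1927.
|h_i| = |m|·h_o = 0.1927 × 0.064 = 0.0123 m. The image is real, inverted and reduced, on the far side of the lens.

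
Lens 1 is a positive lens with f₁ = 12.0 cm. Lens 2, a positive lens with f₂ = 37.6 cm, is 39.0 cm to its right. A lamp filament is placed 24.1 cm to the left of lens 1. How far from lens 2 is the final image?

Lens 1: 1/d_i1 = 1/f₁ − 1/d_o1 = 1/(12.0) − 1/(24.1) = 0.04184, so d_i1 = 23.90 cm.
The intermediate image is 23.90 cm to the right of lens 1, which is 39.0 − (23.90) = 15.10 cm to the left of lens 2, so d_o2 = +15.10 cm.
Lens 2: 1/d_i2 = 1/f₂ − 1/d_o2 = 1/(37.6) − 1/(15.10) = -0.03963, so d_i2 = -25.2 cm.
The final image is virtual, 25.2 cm to the left of lens 2 (overall magnification ≈ -1.7).

25.2 cm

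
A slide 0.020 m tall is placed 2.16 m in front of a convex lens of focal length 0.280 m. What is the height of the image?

1/d_i = 1/f − 1/d_o = 1/(0.2800) − 1/(2.16) = 3.108, so d_i = 0.3217 m.
m = −d_i/d_o = -0.1489.
|h_i| = |m|·h_o = 0.1489 × 0.020 = 0.00298 m. The image is real, inverted and reduced, on the far side of the lens.

0.00298 m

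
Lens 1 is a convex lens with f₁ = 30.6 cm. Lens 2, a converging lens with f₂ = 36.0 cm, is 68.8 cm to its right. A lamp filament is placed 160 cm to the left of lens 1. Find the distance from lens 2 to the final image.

Lens 1: 1/d_i1 = 1/f₁ − 1/d_o1 = 1/(30.6) − 1/(160) = 0.02643, so d_i1 = 37.84 cm.
The intermediate image is 37.84 cm to the right of lens 1, which is 68.8 − (37.84) = 30.96 cm to the left of lens 2, so d_o2 = +30.96 cm.
Lens 2: 1/d_i2 = 1/f₂ − 1/d_o2 = 1/(36.0) − 1/(30.96) = -0.004522, so d_i2 = -221 cm.
The final image is virtual, 221 cm to the left of lens 2 (overall magnification ≈ -1.7).

221 cm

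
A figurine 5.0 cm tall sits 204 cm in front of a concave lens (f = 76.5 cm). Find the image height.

1.36 cm

For a concave lens, f = -76.5 cm.
1/d_i = 1/f − 1/d_o = 1/(-76.50) − 1/(204) = -0.01797, so d_i = -55.64 cm.
m = −d_i/d_o = +0.2727.
|h_i| = |m|·h_o = 0.2727 × 5.0 = 1.36 cm. The image is virtual, upright and reduced, on the same side as the object.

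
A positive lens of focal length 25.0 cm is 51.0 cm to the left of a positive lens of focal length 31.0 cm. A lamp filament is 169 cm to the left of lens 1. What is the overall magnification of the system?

m = -0.576

Lens 1: 1/d_i1 = 1/(25.0) − 1/(169) = 0.03408, so d_i1 = 29.34 cm; m₁ = −d_i1/d_o1 = -0.1736.
d_o2 = 51.0 − (29.34) = 21.66 cm.
Lens 2: 1/d_i2 = 1/(31.0) − 1/(21.66) = -0.01391, so d_i2 = -71.89 cm; m₂ = −d_i2/d_o2 = +3.319.
m = m₁·m₂ = (-0.1736)(+3.319) = -0.576.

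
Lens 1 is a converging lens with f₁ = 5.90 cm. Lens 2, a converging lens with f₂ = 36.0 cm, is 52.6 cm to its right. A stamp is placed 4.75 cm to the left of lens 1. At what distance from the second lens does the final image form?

67.6 cm

Lens 1: 1/d_i1 = 1/f₁ − 1/d_o1 = 1/(5.90) − 1/(4.75) = -0.04103, so d_i1 = -24.37 cm.
The intermediate image is 24.37 cm to the left of lens 1 (virtual), which is 52.6 − (-24.37) = 76.97 cm to the left of lens 2, so d_o2 = +76.97 cm.
Lens 2: 1/d_i2 = 1/f₂ − 1/d_o2 = 1/(36.0) − 1/(76.97) = 0.01479, so d_i2 = 67.6 cm.
The final image is real, 67.6 cm to the right of lens 2 (overall magnification ≈ -4.5).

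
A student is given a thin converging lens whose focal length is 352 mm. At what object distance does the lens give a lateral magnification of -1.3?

623 mm

m = −d_i/d_o ⇒ d_i = −m·d_o.
1/f = 1/d_o + 1/d_i = 1/d_o − 1/(m·d_o) = (1 − 1/m)/d_o, so d_o = f(1 − 1/m) = (352.0)(1 − 1/(-1.3)) = 623 mm.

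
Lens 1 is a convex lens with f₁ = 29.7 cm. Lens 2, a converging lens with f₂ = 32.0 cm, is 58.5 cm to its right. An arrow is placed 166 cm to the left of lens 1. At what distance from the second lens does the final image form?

Lens 1: 1/d_i1 = 1/f₁ − 1/d_o1 = 1/(29.7) − 1/(166) = 0.02765, so d_i1 = 36.17 cm.
The intermediate image is 36.17 cm to the right of lens 1, which is 58.5 − (36.17) = 22.33 cm to the left of lens 2, so d_o2 = +22.33 cm.
Lens 2: 1/d_i2 = 1/f₂ − 1/d_o2 = 1/(32.0) − 1/(22.33) = -0.01353, so d_i2 = -73.9 cm.
The final image is virtual, 73.9 cm to the left of lens 2 (overall magnification ≈ -0.72).

73.9 cm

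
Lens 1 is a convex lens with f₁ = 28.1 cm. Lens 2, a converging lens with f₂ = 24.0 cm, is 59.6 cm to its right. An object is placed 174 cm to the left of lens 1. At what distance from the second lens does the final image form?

300 cm

Lens 1: 1/d_i1 = 1/f₁ − 1/d_o1 = 1/(28.1) − 1/(174) = 0.02984, so d_i1 = 33.51 cm.
The intermediate image is 33.51 cm to the right of lens 1, which is 59.6 − (33.51) = 26.09 cm to the left of lens 2, so d_o2 = +26.09 cm.
Lens 2: 1/d_i2 = 1/f₂ − 1/d_o2 = 1/(24.0) − 1/(26.09) = 0.003338, so d_i2 = 300 cm.
The final image is real, 300 cm to the right of lens 2 (overall magnification ≈ 2.2).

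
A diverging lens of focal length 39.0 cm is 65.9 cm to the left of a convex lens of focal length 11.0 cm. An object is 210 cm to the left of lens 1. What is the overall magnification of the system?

m = -0.0196

f₁ = −39.0 cm (diverging).
Lens 1: 1/d_i1 = 1/(-39.0) − 1/(210) = -0.03040, so d_i1 = -32.89 cm; m₁ = −d_i1/d_o1 = +0.1566.
d_o2 = 65.9 − (-32.89) = 98.79 cm.
Lens 2: 1/d_i2 = 1/(11.0) − 1/(98.79) = 0.08079, so d_i2 = 12.38 cm; m₂ = −d_i2/d_o2 = -0.1253.
m = m₁·m₂ = (+0.1566)(-0.1253) = -0.0196.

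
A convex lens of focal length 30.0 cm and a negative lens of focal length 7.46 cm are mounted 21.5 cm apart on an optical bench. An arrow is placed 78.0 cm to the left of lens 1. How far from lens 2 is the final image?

10.3 cm

Lens 1: 1/d_i1 = 1/f₁ − 1/d_o1 = 1/(30.0) − 1/(78.0) = 0.02051, so d_i1 = 48.75 cm.
The intermediate image is 48.75 cm to the right of lens 1, which lies 27.25 cm to the right of lens 2 — a virtual object — so d_o2 = −27.25 cm.
Lens 2 is diverging, so f₂ = −7.46 cm.
Lens 2: 1/d_i2 = 1/f₂ − 1/d_o2 = 1/(-7.46) − 1/(-27.25) = -0.09735, so d_i2 = -10.3 cm.
The final image is virtual, 10.3 cm to the left of lens 2 (overall magnification ≈ 0.24).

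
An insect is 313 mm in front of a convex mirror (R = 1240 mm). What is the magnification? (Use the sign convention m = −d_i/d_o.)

m = +0.665

f = R/2 = 1240/2 = 620.0 mm; for a convex mirror, f = -620.0 mm.
1/d_i = 1/f − 1/d_o = 1/(-620.0) − 1/(313) = -0.004808, so d_i = -208.0 mm.
m = −d_i/d_o = −(-208.0)/(313) = +0.665.
The image is virtual, upright and reduced, behind the mirror.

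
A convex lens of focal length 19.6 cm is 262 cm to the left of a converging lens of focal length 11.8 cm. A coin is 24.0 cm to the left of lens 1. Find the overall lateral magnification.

m = +0.367

Lens 1: 1/d_i1 = 1/(19.6) − 1/(24.0) = 0.009354, so d_i1 = 106.9 cm; m₁ = −d_i1/d_o1 = -4.454.
d_o2 = 262 − (106.9) = 155.1 cm.
Lens 2: 1/d_i2 = 1/(11.8) − 1/(155.1) = 0.07830, so d_i2 = 12.77 cm; m₂ = −d_i2/d_o2 = -0.08234.
m = m₁·m₂ = (-4.454)(-0.08234) = +0.367.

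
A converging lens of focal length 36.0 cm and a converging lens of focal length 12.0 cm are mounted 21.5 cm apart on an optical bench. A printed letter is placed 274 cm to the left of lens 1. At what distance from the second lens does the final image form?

7.49 cm

Lens 1: 1/d_i1 = 1/f₁ − 1/d_o1 = 1/(36.0) − 1/(274) = 0.02413, so d_i1 = 41.45 cm.
The intermediate image is 41.45 cm to the right of lens 1, which lies 19.95 cm to the right of lens 2 — a virtual object — so d_o2 = −19.95 cm.
Lens 2: 1/d_i2 = 1/f₂ − 1/d_o2 = 1/(12.0) − 1/(-19.95) = 0.1335, so d_i2 = 7.49 cm.
The final image is real, 7.49 cm to the right of lens 2 (overall magnification ≈ -0.057).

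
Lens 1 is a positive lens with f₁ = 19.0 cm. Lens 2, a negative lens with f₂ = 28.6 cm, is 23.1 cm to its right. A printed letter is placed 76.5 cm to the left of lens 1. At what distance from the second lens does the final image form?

Lens 1: 1/d_i1 = 1/f₁ − 1/d_o1 = 1/(19.0) − 1/(76.5) = 0.03956, so d_i1 = 25.28 cm.
The intermediate image is 25.28 cm to the right of lens 1, which lies 2.180 cm to the right of lens 2 — a virtual object — so d_o2 = −2.180 cm.
Lens 2 is diverging, so f₂ = −28.6 cm.
Lens 2: 1/d_i2 = 1/f₂ − 1/d_o2 = 1/(-28.6) − 1/(-2.180) = 0.4238, so d_i2 = 2.36 cm.
The final image is real, 2.36 cm to the right of lens 2 (overall magnification ≈ -0.36).

2.36 cm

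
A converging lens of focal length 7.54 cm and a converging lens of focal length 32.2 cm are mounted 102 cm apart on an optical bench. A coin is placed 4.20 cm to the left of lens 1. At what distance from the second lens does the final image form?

45.3 cm

Lens 1: 1/d_i1 = 1/f₁ − 1/d_o1 = 1/(7.54) − 1/(4.20) = -0.1055, so d_i1 = -9.481 cm.
The intermediate image is 9.481 cm to the left of lens 1 (virtual), which is 102 − (-9.481) = 111.5 cm to the left of lens 2, so d_o2 = +111.5 cm.
Lens 2: 1/d_i2 = 1/f₂ − 1/d_o2 = 1/(32.2) − 1/(111.5) = 0.02209, so d_i2 = 45.3 cm.
The final image is real, 45.3 cm to the right of lens 2 (overall magnification ≈ -0.92).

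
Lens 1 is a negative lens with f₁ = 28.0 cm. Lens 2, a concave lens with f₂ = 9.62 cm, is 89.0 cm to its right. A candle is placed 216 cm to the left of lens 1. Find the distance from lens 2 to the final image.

8.87 cm

Lens 1 is diverging, so f₁ = −28.0 cm.
Lens 1: 1/d_i1 = 1/f₁ − 1/d_o1 = 1/(-28.0) − 1/(216) = -0.04034, so d_i1 = -24.79 cm.
The intermediate image is 24.79 cm to the left of lens 1 (virtual), which is 89.0 − (-24.79) = 113.8 cm to the left of lens 2, so d_o2 = +113.8 cm.
Lens 2 is diverging, so f₂ = −9.62 cm.
Lens 2: 1/d_i2 = 1/f₂ − 1/d_o2 = 1/(-9.62) − 1/(113.8) = -0.1127, so d_i2 = -8.87 cm.
The final image is virtual, 8.87 cm to the left of lens 2 (overall magnification ≈ 0.0089).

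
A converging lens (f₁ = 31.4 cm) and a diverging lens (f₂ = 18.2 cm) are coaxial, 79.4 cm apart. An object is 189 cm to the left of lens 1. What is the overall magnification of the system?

Lens 1: 1/d_i1 = 1/(31.4) − 1/(189) = 0.02656, so d_i1 = 37.66 cm; m₁ = −d_i1/d_o1 = -0.1993.
d_o2 = 79.4 − (37.66) = 41.74 cm.
f₂ = −18.2 cm (diverging).
Lens 2: 1/d_i2 = 1/(-18.2) − 1/(41.74) = -0.07890, so d_i2 = -12.67 cm; m₂ = −d_i2/d_o2 = +0.3036.
m = m₁·m₂ = (-0.1993)(+0.3036) = -0.0605.

m = -0.0605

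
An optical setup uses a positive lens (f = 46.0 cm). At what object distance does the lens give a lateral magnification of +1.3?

10.6 cm

m = −d_i/d_o ⇒ d_i = −m·d_o.
1/f = 1/d_o + 1/d_i = 1/d_o − 1/(m·d_o) = (1 − 1/m)/d_o, so d_o = f(1 − 1/m) = (46.00)(1 − 1/(+1.3)) = 10.6 cm.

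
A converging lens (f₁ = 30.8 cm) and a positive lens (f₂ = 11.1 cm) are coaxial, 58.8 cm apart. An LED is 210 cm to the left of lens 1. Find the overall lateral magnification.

Lens 1: 1/d_i1 = 1/(30.8) − 1/(210) = 0.02771, so d_i1 = 36.09 cm; m₁ = −d_i1/d_o1 = -0.1719.
d_o2 = 58.8 − (36.09) = 22.71 cm.
Lens 2: 1/d_i2 = 1/(11.1) − 1/(22.71) = 0.04606, so d_i2 = 21.71 cm; m₂ = −d_i2/d_o2 = -0.9561.
m = m₁·m₂ = (-0.1719)(-0.9561) = +0.164.

m = +0.164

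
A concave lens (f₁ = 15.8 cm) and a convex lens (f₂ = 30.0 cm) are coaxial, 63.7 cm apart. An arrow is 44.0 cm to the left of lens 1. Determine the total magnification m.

f₁ = −15.8 cm (diverging).
Lens 1: 1/d_i1 = 1/(-15.8) − 1/(44.0) = -0.08602, so d_i1 = -11.63 cm; m₁ = −d_i1/d_o1 = +0.2643.
d_o2 = 63.7 − (-11.63) = 75.33 cm.
Lens 2: 1/d_i2 = 1/(30.0) − 1/(75.33) = 0.02006, so d_i2 = 49.85 cm; m₂ = −d_i2/d_o2 = -0.6618.
m = m₁·m₂ = (+0.2643)(-0.6618) = -0.175.

m = -0.175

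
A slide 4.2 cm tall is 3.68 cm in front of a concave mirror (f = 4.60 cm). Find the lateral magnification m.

1/d_i = 1/f − 1/d_o = 1/(4.600) − 1/(3.68) = -0.05435, so d_i = -18.40 cm.
m = −d_i/d_o = −(-18.40)/(3.68) = +5.00.
The image is virtual, upright and enlarged, behind the mirror.

m = +5.00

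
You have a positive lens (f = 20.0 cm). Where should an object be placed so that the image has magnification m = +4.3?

15.3 cm

m = −d_i/d_o ⇒ d_i = −m·d_o.
1/f = 1/d_o + 1/d_i = 1/d_o − 1/(m·d_o) = (1 − 1/m)/d_o, so d_o = f(1 − 1/m) = (20.00)(1 − 1/(+4.3)) = 15.3 cm.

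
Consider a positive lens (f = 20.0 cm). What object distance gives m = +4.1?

m = −d_i/d_o ⇒ d_i = −m·d_o.
1/f = 1/d_o + 1/d_i = 1/d_o − 1/(m·d_o) = (1 − 1/m)/d_o, so d_o = f(1 − 1/m) = (20.00)(1 − 1/(+4.1)) = 15.1 cm.

15.1 cm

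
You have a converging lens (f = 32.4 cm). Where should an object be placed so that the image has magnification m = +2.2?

17.7 cm

m = −d_i/d_o ⇒ d_i = −m·d_o.
1/f = 1/d_o + 1/d_i = 1/d_o − 1/(m·d_o) = (1 − 1/m)/d_o, so d_o = f(1 − 1/m) = (32.40)(1 − 1/(+2.2)) = 17.7 cm.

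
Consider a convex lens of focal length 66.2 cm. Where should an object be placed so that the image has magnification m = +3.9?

49.2 cm

m = −d_i/d_o ⇒ d_i = −m·d_o.
1/f = 1/d_o + 1/d_i = 1/d_o − 1/(m·d_o) = (1 − 1/m)/d_o, so d_o = f(1 − 1/m) = (66.20)(1 − 1/(+3.9)) = 49.2 cm.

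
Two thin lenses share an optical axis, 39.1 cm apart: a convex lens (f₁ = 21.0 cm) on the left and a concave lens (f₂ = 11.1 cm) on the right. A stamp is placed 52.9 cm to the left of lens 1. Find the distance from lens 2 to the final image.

3.09 cm

Lens 1: 1/d_i1 = 1/f₁ − 1/d_o1 = 1/(21.0) − 1/(52.9) = 0.02872, so d_i1 = 34.82 cm.
The intermediate image is 34.82 cm to the right of lens 1, which is 39.1 − (34.82) = 4.280 cm to the left of lens 2, so d_o2 = +4.280 cm.
Lens 2 is diverging, so f₂ = −11.1 cm.
Lens 2: 1/d_i2 = 1/f₂ − 1/d_o2 = 1/(-11.1) − 1/(4.280) = -0.3237, so d_i2 = -3.09 cm.
The final image is virtual, 3.09 cm to the left of lens 2 (overall magnification ≈ -0.48).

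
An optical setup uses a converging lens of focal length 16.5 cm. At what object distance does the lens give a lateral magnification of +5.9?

m = −d_i/d_o ⇒ d_i = −m·d_o.
1/f = 1/d_o + 1/d_i = 1/d_o − 1/(m·d_o) = (1 − 1/m)/d_o, so d_o = f(1 − 1/m) = (16.50)(1 − 1/(+5.9)) = 13.7 cm.

13.7 cm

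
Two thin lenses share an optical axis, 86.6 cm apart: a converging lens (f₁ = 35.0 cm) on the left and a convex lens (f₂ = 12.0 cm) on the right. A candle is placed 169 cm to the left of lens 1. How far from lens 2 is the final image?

Lens 1: 1/d_i1 = 1/f₁ − 1/d_o1 = 1/(35.0) − 1/(169) = 0.02265, so d_i1 = 44.14 cm.
The intermediate image is 44.14 cm to the right of lens 1, which is 86.6 − (44.14) = 42.46 cm to the left of lens 2, so d_o2 = +42.46 cm.
Lens 2: 1/d_i2 = 1/f₂ − 1/d_o2 = 1/(12.0) − 1/(42.46) = 0.05978, so d_i2 = 16.7 cm.
The final image is real, 16.7 cm to the right of lens 2 (overall magnification ≈ 0.10).

16.7 cm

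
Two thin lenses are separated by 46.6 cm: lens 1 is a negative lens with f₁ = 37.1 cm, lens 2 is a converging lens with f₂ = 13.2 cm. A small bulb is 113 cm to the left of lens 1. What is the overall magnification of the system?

f₁ = −37.1 cm (diverging).
Lens 1: 1/d_i1 = 1/(-37.1) − 1/(113) = -0.03580, so d_i1 = -27.93 cm; m₁ = −d_i1/d_o1 = +0.2472.
d_o2 = 46.6 − (-27.93) = 74.53 cm.
Lens 2: 1/d_i2 = 1/(13.2) − 1/(74.53) = 0.06234, so d_i2 = 16.04 cm; m₂ = −d_i2/d_o2 = -0.2152.
m = m₁·m₂ = (+0.2472)(-0.2152) = -0.0532.

m = -0.0532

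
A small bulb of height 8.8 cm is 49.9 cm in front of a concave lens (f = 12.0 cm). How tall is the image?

For a concave lens, f = -12.0 cm.
1/d_i = 1/f − 1/d_o = 1/(-12.00) − 1/(49.9) = -0.1034, so d_i = -9.674 cm.
m = −d_i/d_o = +0.1939.
|h_i| = |m|·h_o = 0.1939 × 8.8 = 1.71 cm. The image is virtual, upright and reduced, on the same side as the object.

1.71 cm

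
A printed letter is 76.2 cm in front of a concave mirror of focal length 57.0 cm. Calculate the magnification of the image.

1/d_i = 1/f − 1/d_o = 1/(57.00) − 1/(76.2) = 0.004421, so d_i = 226.2 cm.
m = −d_i/d_o = −(226.2)/(76.2) = -2.97.
The image is real, inverted and enlarged, in front of the mirror.

m = -2.97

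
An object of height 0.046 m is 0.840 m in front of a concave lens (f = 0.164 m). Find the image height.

0.00751 m

For a concave lens, f = -0.164 m.
1/d_i = 1/f − 1/d_o = 1/(-0.1640) − 1/(0.840) = -7.288, so d_i = -0.1372 m.
m = −d_i/d_o = +0.1633.
|h_i| = |m|·h_o = 0.1633 × 0.046 = 0.00751 m. The image is virtual, upright and reduced, on the same side as the object.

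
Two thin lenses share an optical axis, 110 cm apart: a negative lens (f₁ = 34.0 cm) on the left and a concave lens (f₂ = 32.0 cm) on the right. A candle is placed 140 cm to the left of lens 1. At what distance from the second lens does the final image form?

Lens 1 is diverging, so f₁ = −34.0 cm.
Lens 1: 1/d_i1 = 1/f₁ − 1/d_o1 = 1/(-34.0) − 1/(140) = -0.03655, so d_i1 = -27.36 cm.
The intermediate image is 27.36 cm to the left of lens 1 (virtual), which is 110 − (-27.36) = 137.4 cm to the left of lens 2, so d_o2 = +137.4 cm.
Lens 2 is diverging, so f₂ = −32.0 cm.
Lens 2: 1/d_i2 = 1/f₂ − 1/d_o2 = 1/(-32.0) − 1/(137.4) = -0.03853, so d_i2 = -26.0 cm.
The final image is virtual, 26.0 cm to the left of lens 2 (overall magnification ≈ 0.037).

26.0 cm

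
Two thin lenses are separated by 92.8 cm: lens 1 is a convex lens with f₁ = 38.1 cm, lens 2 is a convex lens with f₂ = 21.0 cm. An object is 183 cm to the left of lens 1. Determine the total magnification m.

Lens 1: 1/d_i1 = 1/(38.1) − 1/(183) = 0.02078, so d_i1 = 48.12 cm; m₁ = −d_i1/d_o1 = -0.2630.
d_o2 = 92.8 − (48.12) = 44.68 cm.
Lens 2: 1/d_i2 = 1/(21.0) − 1/(44.68) = 0.02524, so d_i2 = 39.62 cm; m₂ = −d_i2/d_o2 = -0.8868.
m = m₁·m₂ = (-0.2630)(-0.8868) = +0.233.

m = +0.233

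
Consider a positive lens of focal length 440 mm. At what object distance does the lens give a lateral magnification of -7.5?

499 mm

m = −d_i/d_o ⇒ d_i = −m·d_o.
1/f = 1/d_o + 1/d_i = 1/d_o − 1/(m·d_o) = (1 − 1/m)/d_o, so d_o = f(1 − 1/m) = (440.0)(1 − 1/(-7.5)) = 499 mm.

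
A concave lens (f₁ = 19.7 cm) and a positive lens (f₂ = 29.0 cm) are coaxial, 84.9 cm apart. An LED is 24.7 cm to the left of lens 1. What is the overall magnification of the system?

m = -0.192

f₁ = −19.7 cm (diverging).
Lens 1: 1/d_i1 = 1/(-19.7) − 1/(24.7) = -0.09125, so d_i1 = -10.96 cm; m₁ = −d_i1/d_o1 = +0.4437.
d_o2 = 84.9 − (-10.96) = 95.86 cm.
Lens 2: 1/d_i2 = 1/(29.0) − 1/(95.86) = 0.02405, so d_i2 = 41.58 cm; m₂ = −d_i2/d_o2 = -0.4337.
m = m₁·m₂ = (+0.4437)(-0.4337) = -0.192.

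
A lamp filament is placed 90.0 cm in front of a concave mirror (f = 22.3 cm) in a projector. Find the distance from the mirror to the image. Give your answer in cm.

Mirror equation: 1/q = 1/f − 1/p = 1/(22.30) − 1/(90.0) = 0.04484 − 0.01111 = 0.03373, so q = 29.6 cm.
The image is real, inverted and reduced, in front of the mirror.

29.6 cm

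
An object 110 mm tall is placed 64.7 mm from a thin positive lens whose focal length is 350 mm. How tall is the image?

135 mm

1/d_i = 1/f − 1/d_o = 1/(350.0) − 1/(64.7) = -0.01260, so d_i = -79.37 mm.
m = −d_i/d_o = +1.227.
|h_i| = |m|·h_o = 1.227 × 110 = 135 mm. The image is virtual, upright and enlarged, on the same side as the object.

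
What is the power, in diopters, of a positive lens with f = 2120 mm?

P = +0.472 D

f = 212 cm = 2.12 m.
P = 1/f = 1/(2.12 m) = +0.472 D.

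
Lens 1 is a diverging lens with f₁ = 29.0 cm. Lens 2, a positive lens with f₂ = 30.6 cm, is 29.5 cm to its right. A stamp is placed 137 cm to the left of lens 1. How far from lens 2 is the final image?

71.6 cm

Lens 1 is diverging, so f₁ = −29.0 cm.
Lens 1: 1/d_i1 = 1/f₁ − 1/d_o1 = 1/(-29.0) − 1/(137) = -0.04178, so d_i1 = -23.93 cm.
The intermediate image is 23.93 cm to the left of lens 1 (virtual), which is 29.5 − (-23.93) = 53.43 cm to the left of lens 2, so d_o2 = +53.43 cm.
Lens 2: 1/d_i2 = 1/f₂ − 1/d_o2 = 1/(30.6) − 1/(53.43) = 0.01396, so d_i2 = 71.6 cm.
The final image is real, 71.6 cm to the right of lens 2 (overall magnification ≈ -0.23).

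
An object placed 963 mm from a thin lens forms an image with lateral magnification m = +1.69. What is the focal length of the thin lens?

f = 2360 mm (converging)

m = −d_i/d_o ⇒ d_i = −m·d_o = −(+1.69)·(963) = -1627 mm.
1/f = 1/d_o + 1/d_i = 1/(963) + 1/(-1627) = 0.0004238, so f = 2360 mm.
Since f is positive, the thin lens is converging.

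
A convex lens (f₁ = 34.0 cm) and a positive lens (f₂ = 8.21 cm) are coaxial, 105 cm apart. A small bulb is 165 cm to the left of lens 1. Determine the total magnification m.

m = +0.0395

Lens 1: 1/d_i1 = 1/(34.0) − 1/(165) = 0.02335, so d_i1 = 42.82 cm; m₁ = −d_i1/d_o1 = -0.2595.
d_o2 = 105 − (42.82) = 62.18 cm.
Lens 2: 1/d_i2 = 1/(8.21) − 1/(62.18) = 0.1057, so d_i2 = 9.459 cm; m₂ = −d_i2/d_o2 = -0.1521.
m = m₁·m₂ = (-0.2595)(-0.1521) = +0.0395.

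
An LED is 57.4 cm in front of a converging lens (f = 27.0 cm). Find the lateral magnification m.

m = -0.888

1/d_i = 1/f − 1/d_o = 1/(27.00) − 1/(57.4) = 0.01962, so d_i = 50.98 cm.
m = −d_i/d_o = −(50.98)/(57.4) = -0.888.
The image is real, inverted and reduced, on the far side of the lens.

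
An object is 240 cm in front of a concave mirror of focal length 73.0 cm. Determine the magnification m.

1/d_i = 1/f − 1/d_o = 1/(73.00) − 1/(240) = 0.009532, so d_i = 104.9 cm.
m = −d_i/d_o = −(104.9)/(240) = -0.437.
The image is real, inverted and reduced, in front of the mirror.

m = -0.437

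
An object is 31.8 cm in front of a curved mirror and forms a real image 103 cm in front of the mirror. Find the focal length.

f = 24.3 cm (concave)

Real image ⇒ d_i = +103 cm.
1/f = 1/d_o + 1/d_i = 1/(31.8) + 1/(103) = 0.04116, so f = 24.3 cm.
Since f is positive, the curved mirror is concave.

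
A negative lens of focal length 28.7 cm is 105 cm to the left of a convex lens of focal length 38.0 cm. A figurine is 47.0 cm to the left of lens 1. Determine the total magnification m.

m = -0.170

f₁ = −28.7 cm (diverging).
Lens 1: 1/d_i1 = 1/(-28.7) − 1/(47.0) = -0.05612, so d_i1 = -17.82 cm; m₁ = −d_i1/d_o1 = +0.3791.
d_o2 = 105 − (-17.82) = 122.8 cm.
Lens 2: 1/d_i2 = 1/(38.0) − 1/(122.8) = 0.01817, so d_i2 = 55.03 cm; m₂ = −d_i2/d_o2 = -0.4481.
m = m₁·m₂ = (+0.3791)(-0.4481) = -0.170.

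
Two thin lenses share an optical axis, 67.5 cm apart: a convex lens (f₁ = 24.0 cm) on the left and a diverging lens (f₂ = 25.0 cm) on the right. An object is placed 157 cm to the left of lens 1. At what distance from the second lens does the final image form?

15.3 cm

Lens 1: 1/d_i1 = 1/f₁ − 1/d_o1 = 1/(24.0) − 1/(157) = 0.03530, so d_i1 = 28.33 cm.
The intermediate image is 28.33 cm to the right of lens 1, which is 67.5 − (28.33) = 39.17 cm to the left of lens 2, so d_o2 = +39.17 cm.
Lens 2 is diverging, so f₂ = −25.0 cm.
Lens 2: 1/d_i2 = 1/f₂ − 1/d_o2 = 1/(-25.0) − 1/(39.17) = -0.06553, so d_i2 = -15.3 cm.
The final image is virtual, 15.3 cm to the left of lens 2 (overall magnification ≈ -0.070).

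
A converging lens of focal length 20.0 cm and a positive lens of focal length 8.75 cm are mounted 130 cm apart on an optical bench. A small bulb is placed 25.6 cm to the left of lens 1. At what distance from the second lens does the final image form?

11.3 cm

Lens 1: 1/d_i1 = 1/f₁ − 1/d_o1 = 1/(20.0) − 1/(25.6) = 0.01094, so d_i1 = 91.43 cm.
The intermediate image is 91.43 cm to the right of lens 1, which is 130 − (91.43) = 38.57 cm to the left of lens 2, so d_o2 = +38.57 cm.
Lens 2: 1/d_i2 = 1/f₂ − 1/d_o2 = 1/(8.75) − 1/(38.57) = 0.08836, so d_i2 = 11.3 cm.
The final image is real, 11.3 cm to the right of lens 2 (overall magnification ≈ 1.0).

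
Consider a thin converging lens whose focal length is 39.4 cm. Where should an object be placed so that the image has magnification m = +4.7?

m = −d_i/d_o ⇒ d_i = −m·d_o.
1/f = 1/d_o + 1/d_i = 1/d_o − 1/(m·d_o) = (1 − 1/m)/d_o, so d_o = f(1 − 1/m) = (39.40)(1 − 1/(+4.7)) = 31.0 cm.

31.0 cm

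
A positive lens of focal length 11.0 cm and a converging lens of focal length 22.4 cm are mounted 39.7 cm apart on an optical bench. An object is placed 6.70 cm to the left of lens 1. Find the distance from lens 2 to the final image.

Lens 1: 1/d_i1 = 1/f₁ − 1/d_o1 = 1/(11.0) − 1/(6.70) = -0.05834, so d_i1 = -17.14 cm.
The intermediate image is 17.14 cm to the left of lens 1 (virtual), which is 39.7 − (-17.14) = 56.84 cm to the left of lens 2, so d_o2 = +56.84 cm.
Lens 2: 1/d_i2 = 1/f₂ − 1/d_o2 = 1/(22.4) − 1/(56.84) = 0.02705, so d_i2 = 37.0 cm.
The final image is real, 37.0 cm to the right of lens 2 (overall magnification ≈ -1.7).

37.0 cm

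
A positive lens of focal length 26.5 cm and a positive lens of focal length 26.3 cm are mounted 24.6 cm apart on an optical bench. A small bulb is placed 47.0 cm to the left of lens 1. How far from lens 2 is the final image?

Lens 1: 1/d_i1 = 1/f₁ − 1/d_o1 = 1/(26.5) − 1/(47.0) = 0.01646, so d_i1 = 60.76 cm.
The intermediate image is 60.76 cm to the right of lens 1, which lies 36.16 cm to the right of lens 2 — a virtual object — so d_o2 = −36.16 cm.
Lens 2: 1/d_i2 = 1/f₂ − 1/d_o2 = 1/(26.3) − 1/(-36.16) = 0.06568, so d_i2 = 15.2 cm.
The final image is real, 15.2 cm to the right of lens 2 (overall magnification ≈ -0.54).

15.2 cm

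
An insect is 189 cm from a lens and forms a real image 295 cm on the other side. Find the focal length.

Real image ⇒ d_i = +295 cm.
1/f = 1/d_o + 1/d_i = 1/(189) + 1/(295) = 0.008681, so f = 115 cm.
Since f is positive, the lens is converging.

f = 115 cm (converging)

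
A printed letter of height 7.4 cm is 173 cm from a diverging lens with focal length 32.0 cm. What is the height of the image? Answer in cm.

For a diverging lens, f = -32.0 cm.
1/d_i = 1/f − 1/d_o = 1/(-32.00) − 1/(173) = -0.03703, so d_i = -27.00 cm.
m = −d_i/d_o = +0.1561.
|h_i| = |m|·h_o = 0.1561 × 7.4 = 1.16 cm. The image is virtual, upright and reduced, on the same side as the object.

1.16 cm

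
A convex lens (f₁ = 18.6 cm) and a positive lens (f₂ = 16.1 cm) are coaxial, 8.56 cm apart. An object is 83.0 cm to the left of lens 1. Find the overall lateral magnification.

m = -0.148

Lens 1: 1/d_i1 = 1/(18.6) − 1/(83.0) = 0.04172, so d_i1 = 23.97 cm; m₁ = −d_i1/d_o1 = -0.2888.
d_o2 = 8.56 − (23.97) = -15.41 cm (virtual object).
Lens 2: 1/d_i2 = 1/(16.1) − 1/(-15.41) = 0.1270, so d_i2 = 7.874 cm; m₂ = −d_i2/d_o2 = +0.5109.
m = m₁·m₂ = (-0.2888)(+0.5109) = -0.148.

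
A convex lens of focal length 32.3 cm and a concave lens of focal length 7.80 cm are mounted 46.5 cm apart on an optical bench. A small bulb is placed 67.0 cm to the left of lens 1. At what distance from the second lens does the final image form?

15.3 cm

Lens 1: 1/d_i1 = 1/f₁ − 1/d_o1 = 1/(32.3) − 1/(67.0) = 0.01603, so d_i1 = 62.37 cm.
The intermediate image is 62.37 cm to the right of lens 1, which lies 15.87 cm to the right of lens 2 — a virtual object — so d_o2 = −15.87 cm.
Lens 2 is diverging, so f₂ = −7.80 cm.
Lens 2: 1/d_i2 = 1/f₂ − 1/d_o2 = 1/(-7.80) − 1/(-15.87) = -0.06519, so d_i2 = -15.3 cm.
The final image is virtual, 15.3 cm to the left of lens 2 (overall magnification ≈ 0.90).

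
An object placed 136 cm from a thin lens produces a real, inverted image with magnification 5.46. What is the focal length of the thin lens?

m = −d_i/d_o ⇒ d_i = −m·d_o = −(-5.46)·(136) = 742.6 cm.
1/f = 1/d_o + 1/d_i = 1/(136) + 1/(742.6) = 0.008700, so f = 115 cm.
Since f is positive, the thin lens is converging.

f = 115 cm (converging)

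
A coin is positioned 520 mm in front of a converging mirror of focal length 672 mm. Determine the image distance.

2300 mm

Mirror equation: 1/q = 1/f − 1/p = 1/(672.0) − 1/(520) = 0.001488 − 0.001923 = -0.0004350, so q = -2300 mm.
The image is virtual, upright and enlarged, behind the mirror.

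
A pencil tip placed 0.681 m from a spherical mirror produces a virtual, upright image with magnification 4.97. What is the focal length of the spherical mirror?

f = 0.853 m (concave)

m = −d_i/d_o ⇒ d_i = −m·d_o = −(+4.97)·(0.681) = -3.385 m.
1/f = 1/d_o + 1/d_i = 1/(0.681) + 1/(-3.385) = 1.173, so f = 0.853 m.
Since f is positive, the spherical mirror is concave.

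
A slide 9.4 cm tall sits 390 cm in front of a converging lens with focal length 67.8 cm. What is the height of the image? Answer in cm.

1.98 cm

1/d_i = 1/f − 1/d_o = 1/(67.80) − 1/(390) = 0.01219, so d_i = 82.07 cm.
m = −d_i/d_o = -0.2104.
|h_i| = |m|·h_o = 0.2104 × 9.4 = 1.98 cm. The image is real, inverted and reduced, on the far side of the lens.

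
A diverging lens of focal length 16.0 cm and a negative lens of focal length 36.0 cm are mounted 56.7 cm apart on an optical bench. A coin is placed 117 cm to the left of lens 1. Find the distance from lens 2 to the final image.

Lens 1 is diverging, so f₁ = −16.0 cm.
Lens 1: 1/d_i1 = 1/f₁ − 1/d_o1 = 1/(-16.0) − 1/(117) = -0.07105, so d_i1 = -14.08 cm.
The intermediate image is 14.08 cm to the left of lens 1 (virtual), which is 56.7 − (-14.08) = 70.78 cm to the left of lens 2, so d_o2 = +70.78 cm.
Lens 2 is diverging, so f₂ = −36.0 cm.
Lens 2: 1/d_i2 = 1/f₂ − 1/d_o2 = 1/(-36.0) − 1/(70.78) = -0.04191, so d_i2 = -23.9 cm.
The final image is virtual, 23.9 cm to the left of lens 2 (overall magnification ≈ 0.041).

23.9 cm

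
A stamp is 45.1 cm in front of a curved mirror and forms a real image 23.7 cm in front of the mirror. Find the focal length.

f = 15.5 cm (concave)

Real image ⇒ d_i = +23.7 cm.
1/f = 1/d_o + 1/d_i = 1/(45.1) + 1/(23.7) = 0.06437, so f = 15.5 cm.
Since f is positive, the curved mirror is concave.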